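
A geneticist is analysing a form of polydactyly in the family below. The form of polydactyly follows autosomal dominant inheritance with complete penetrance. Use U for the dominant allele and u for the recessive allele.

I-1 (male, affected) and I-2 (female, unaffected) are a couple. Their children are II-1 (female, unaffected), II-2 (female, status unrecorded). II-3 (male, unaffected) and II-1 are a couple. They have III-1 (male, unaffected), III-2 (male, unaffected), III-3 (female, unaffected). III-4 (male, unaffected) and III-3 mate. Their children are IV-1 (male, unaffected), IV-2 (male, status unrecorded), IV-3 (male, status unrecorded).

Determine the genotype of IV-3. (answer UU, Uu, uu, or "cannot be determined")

From phenotype alone, IV-3 is UU or Uu or uu.
IV-3 received u from III-4 (uu) and received u from III-3 (uu), so IV-3 is uu.

uu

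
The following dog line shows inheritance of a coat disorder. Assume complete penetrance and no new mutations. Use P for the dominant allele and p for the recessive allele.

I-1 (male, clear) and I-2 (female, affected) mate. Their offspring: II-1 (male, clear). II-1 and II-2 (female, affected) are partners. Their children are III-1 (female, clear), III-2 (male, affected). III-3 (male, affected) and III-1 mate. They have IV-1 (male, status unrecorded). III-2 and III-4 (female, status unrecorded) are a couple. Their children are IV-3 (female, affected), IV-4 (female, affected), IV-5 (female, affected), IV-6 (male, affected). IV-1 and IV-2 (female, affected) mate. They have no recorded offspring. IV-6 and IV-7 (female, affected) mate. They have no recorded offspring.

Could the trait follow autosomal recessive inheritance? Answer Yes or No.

A consistent assignment under autosomal recessive exists: I-1 PP, I-2 pp, II-1 Pp, II-2 pp, III-1 Pp, III-2 pp, III-3 pp, III-4 Pp, IV-1 Pp, IV-2 pp, IV-3 pp, IV-4 pp, IV-5 pp, IV-6 pp, IV-7 pp.
In this assignment every recorded phenotype matches its genotype and every non-founder's genotype is obtainable from its parents' genotypes, so the pedigree is consistent.

Yes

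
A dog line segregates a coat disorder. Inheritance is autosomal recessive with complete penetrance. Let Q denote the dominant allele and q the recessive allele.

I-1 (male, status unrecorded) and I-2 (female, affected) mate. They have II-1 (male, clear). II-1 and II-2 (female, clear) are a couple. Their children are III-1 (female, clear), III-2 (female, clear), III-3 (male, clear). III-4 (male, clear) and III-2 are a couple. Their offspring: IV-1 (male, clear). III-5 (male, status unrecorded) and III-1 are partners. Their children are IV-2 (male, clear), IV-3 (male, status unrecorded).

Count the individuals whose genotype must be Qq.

Obligate heterozygotes: II-1 is clear so carries Q and received q from I-2 (qq), so II-1 is Qq.
Every other individual is either homozygous by phenotype or has at least one consistent homozygous assignment, so the count is 1.

1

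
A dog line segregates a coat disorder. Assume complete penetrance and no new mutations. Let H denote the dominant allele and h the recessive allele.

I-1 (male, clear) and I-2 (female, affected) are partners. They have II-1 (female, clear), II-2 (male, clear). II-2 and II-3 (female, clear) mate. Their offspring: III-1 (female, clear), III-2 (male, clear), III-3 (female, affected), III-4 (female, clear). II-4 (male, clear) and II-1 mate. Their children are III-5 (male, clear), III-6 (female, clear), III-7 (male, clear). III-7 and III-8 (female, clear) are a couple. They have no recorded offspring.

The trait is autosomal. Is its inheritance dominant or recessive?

II-2 and II-3 are both clear yet have an affected child III-3. Under dominance, an affected child requires at least one affected parent, so the trait cannot be dominant.

recessive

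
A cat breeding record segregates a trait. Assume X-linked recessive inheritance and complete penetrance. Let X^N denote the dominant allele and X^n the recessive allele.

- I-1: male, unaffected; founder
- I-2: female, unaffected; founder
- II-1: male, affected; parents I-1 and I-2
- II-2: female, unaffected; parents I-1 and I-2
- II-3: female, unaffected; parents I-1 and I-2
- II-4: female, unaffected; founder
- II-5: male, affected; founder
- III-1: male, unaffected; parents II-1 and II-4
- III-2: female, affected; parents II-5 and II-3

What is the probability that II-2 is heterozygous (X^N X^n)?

1/2

I-1 is unaffected, so I-1 is X^N Y.
I-2 is unaffected so carries N and passed n to II-1 (X^n Y), so I-2 is X^N X^n.
Their cross gives offspring ratios 1/2 X^N X^N : 1/2 X^N X^n. Conditioning on II-2 being unaffected, P(X^N X^n) = 1/2 / 1 = 1/2.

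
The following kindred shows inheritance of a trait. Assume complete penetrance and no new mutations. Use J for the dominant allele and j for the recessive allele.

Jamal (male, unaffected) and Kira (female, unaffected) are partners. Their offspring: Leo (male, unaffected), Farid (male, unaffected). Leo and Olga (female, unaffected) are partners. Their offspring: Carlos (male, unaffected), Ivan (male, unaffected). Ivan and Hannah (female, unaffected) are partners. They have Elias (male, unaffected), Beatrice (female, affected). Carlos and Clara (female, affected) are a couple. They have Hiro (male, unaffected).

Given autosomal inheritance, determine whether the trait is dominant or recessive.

recessive

Ivan and Hannah are both unaffected yet have an affected child Beatrice. Under dominance, an affected child requires at least one affected parent, so the trait cannot be dominant.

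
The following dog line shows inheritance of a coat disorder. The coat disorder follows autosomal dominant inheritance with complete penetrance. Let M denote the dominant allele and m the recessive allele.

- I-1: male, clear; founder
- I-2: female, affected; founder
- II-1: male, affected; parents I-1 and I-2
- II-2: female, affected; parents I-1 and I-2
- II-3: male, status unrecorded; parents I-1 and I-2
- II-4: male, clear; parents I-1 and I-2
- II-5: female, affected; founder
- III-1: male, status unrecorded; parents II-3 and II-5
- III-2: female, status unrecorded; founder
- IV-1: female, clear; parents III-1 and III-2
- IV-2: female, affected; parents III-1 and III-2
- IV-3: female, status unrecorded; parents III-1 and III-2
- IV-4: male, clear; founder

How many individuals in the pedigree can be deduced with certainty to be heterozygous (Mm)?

3

Obligate heterozygotes: I-2 is affected so carries M and passed m to II-4 (mm), so I-2 is Mm; II-1 is affected so carries M and received m from I-1 (mm), so II-1 is Mm; II-2 is affected so carries M and received m from I-1 (mm), so II-2 is Mm.
Every other individual is either homozygous by phenotype or has at least one consistent homozygous assignment, so the count is 3.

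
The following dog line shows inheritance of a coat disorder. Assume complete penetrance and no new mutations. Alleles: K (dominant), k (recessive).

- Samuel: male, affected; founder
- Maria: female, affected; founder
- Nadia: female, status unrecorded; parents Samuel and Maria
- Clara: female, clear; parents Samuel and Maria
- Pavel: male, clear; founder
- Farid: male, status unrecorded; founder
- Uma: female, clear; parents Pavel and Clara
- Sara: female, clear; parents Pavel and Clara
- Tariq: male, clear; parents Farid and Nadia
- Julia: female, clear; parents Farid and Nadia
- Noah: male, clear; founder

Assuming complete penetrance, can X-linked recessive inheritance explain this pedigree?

No

Under X-linked recessive, Clara (clear, female) cannot arise from Samuel (affected) × Maria (affected).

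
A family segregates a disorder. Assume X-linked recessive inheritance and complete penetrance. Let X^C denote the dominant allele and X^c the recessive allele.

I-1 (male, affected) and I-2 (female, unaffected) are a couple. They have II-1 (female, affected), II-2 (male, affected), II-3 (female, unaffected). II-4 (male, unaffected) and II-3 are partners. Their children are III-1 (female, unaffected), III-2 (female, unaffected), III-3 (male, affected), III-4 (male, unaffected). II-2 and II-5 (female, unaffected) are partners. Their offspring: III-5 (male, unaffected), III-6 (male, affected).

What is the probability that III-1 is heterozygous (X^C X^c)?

II-4 is unaffected, so II-4 is X^C Y.
II-3 is unaffected so carries C and received c from I-1 (X^c Y), so II-3 is X^C X^c.
Their cross gives offspring ratios 1/2 X^C X^C : 1/2 X^C X^c. Conditioning on III-1 being unaffected, P(X^C X^c) = 1/2 / 1 = 1/2.

1/2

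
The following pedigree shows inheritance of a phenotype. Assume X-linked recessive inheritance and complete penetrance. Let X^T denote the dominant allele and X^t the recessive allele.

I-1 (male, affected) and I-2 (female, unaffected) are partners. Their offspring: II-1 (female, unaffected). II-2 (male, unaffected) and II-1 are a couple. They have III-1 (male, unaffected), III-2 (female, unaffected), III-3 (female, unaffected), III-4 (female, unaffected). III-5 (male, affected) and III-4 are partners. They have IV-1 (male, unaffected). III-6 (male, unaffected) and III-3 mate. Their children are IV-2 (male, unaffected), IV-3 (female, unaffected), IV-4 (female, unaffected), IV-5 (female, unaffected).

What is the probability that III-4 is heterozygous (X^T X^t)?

1/3

II-2 is unaffected, so II-2 is X^T Y.
II-1 is unaffected so carries T and received t from I-1 (X^t Y), so II-1 is X^T X^t.
Their cross gives offspring ratios 1/2 X^T X^T : 1/2 X^T X^t. Conditioning on III-4 being unaffected, P(X^T X^t) = 1/2 / 1 = 1/2 before taking III-4's own offspring into account.
III-5 is affected, so III-5 is X^t Y.
Now use III-4's offspring. Probability of each recorded status — unaffected son IV-1: 1/2 if III-4 is X^T X^t, 1 if X^T X^T.
Bayes: P(X^T X^t) = 1/2·1/2 / (1/2·1/2 + 1/2·1) = 1/3.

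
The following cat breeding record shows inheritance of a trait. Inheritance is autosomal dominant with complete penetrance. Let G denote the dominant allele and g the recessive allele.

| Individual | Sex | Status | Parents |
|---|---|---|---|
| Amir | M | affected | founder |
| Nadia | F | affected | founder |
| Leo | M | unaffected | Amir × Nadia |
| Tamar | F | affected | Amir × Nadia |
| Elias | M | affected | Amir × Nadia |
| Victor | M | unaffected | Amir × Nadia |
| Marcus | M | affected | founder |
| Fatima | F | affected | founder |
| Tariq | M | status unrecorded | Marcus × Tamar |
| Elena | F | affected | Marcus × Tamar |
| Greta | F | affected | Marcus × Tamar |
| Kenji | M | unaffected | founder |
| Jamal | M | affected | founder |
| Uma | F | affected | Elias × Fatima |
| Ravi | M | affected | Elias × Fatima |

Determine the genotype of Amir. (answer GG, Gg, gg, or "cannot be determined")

Gg

From phenotype alone, Amir is GG or Gg.
Amir is affected so carries G and passed g to Leo (gg), so Amir is Gg.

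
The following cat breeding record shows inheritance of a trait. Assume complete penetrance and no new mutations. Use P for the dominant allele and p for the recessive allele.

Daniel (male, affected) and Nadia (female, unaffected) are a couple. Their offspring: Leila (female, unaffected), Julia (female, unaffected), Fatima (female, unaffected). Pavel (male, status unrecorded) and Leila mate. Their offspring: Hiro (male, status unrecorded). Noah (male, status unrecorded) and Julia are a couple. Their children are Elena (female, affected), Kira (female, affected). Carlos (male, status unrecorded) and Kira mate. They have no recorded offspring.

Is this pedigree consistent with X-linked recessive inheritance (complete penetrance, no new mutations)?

A consistent assignment under X-linked recessive exists: Daniel X^p Y, Nadia X^P X^P, Leila X^P X^p, Julia X^P X^p, Fatima X^P X^p, Pavel X^P Y, Noah X^p Y, Hiro X^P Y, Elena X^p X^p, Kira X^p X^p, Carlos X^P Y.
In this assignment every recorded phenotype matches its genotype and every non-founder's genotype is obtainable from its parents' genotypes, so the pedigree is consistent.

Yes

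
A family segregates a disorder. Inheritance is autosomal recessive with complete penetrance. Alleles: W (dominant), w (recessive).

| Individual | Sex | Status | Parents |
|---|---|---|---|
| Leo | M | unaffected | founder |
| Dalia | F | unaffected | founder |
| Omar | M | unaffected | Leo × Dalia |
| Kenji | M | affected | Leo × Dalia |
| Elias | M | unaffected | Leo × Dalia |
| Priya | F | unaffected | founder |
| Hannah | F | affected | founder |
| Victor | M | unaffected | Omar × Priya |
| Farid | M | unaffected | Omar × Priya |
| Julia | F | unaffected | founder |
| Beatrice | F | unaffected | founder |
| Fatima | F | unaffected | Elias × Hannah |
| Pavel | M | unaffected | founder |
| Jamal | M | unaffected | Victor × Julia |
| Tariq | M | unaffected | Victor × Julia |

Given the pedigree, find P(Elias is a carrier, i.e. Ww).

Leo is unaffected so carries W and passed w to Kenji (ww), so Leo is Ww.
Dalia is unaffected so carries W and passed w to Kenji (ww), so Dalia is Ww.
Their cross gives offspring ratios 1/4 WW : 1/2 Ww : 1/4 ww. Conditioning on Elias being unaffected, P(Ww) = 1/2 / 3/4 = 2/3 before taking Elias's own offspring into account.
Hannah is affected, so Hannah is ww.
Now use Elias's offspring. Probability of each recorded status — unaffected daughter Fatima: 1/2 if Elias is Ww, 1 if WW.
Bayes: P(Ww) = 2/3·1/2 / (2/3·1/2 + 1/3·1) = 1/2.

1/2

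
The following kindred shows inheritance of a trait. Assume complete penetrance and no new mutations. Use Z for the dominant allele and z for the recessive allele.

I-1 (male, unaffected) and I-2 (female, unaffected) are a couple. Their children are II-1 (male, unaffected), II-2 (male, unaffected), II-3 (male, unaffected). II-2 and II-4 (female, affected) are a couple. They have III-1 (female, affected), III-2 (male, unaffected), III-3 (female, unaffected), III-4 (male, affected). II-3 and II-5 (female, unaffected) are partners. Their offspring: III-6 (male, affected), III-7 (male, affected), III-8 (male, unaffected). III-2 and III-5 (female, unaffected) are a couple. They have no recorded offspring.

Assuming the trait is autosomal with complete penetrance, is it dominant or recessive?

recessive

II-3 and II-5 are both unaffected yet have an affected child III-6. Under dominance, an affected child requires at least one affected parent, so the trait cannot be dominant.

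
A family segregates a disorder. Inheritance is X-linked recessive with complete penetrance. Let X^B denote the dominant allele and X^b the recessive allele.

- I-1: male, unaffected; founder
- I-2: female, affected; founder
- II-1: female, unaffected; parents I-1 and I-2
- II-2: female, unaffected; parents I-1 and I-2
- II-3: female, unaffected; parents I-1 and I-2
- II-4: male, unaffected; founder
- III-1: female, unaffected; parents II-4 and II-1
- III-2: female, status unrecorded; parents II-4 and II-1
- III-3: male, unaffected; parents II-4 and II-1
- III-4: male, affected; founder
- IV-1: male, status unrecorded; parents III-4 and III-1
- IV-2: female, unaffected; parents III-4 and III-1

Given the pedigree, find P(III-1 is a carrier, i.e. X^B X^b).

II-4 is unaffected, so II-4 is X^B Y.
II-1 is unaffected so carries B and received b from I-2 (X^b X^b), so II-1 is X^B X^b.
Their cross gives offspring ratios 1/2 X^B X^B : 1/2 X^B X^b. Conditioning on III-1 being unaffected, P(X^B X^b) = 1/2 / 1 = 1/2 before taking III-1's own offspring into account.
III-4 is affected, so III-4 is X^b Y.
Now use III-1's offspring. Probability of each recorded status — unaffected daughter IV-2: 1/2 if III-1 is X^B X^b, 1 if X^B X^B. (IV-1: equally likely either way, so uninformative.)
Bayes: P(X^B X^b) = 1/2·1/2 / (1/2·1/2 + 1/2·1) = 1/3.

1/3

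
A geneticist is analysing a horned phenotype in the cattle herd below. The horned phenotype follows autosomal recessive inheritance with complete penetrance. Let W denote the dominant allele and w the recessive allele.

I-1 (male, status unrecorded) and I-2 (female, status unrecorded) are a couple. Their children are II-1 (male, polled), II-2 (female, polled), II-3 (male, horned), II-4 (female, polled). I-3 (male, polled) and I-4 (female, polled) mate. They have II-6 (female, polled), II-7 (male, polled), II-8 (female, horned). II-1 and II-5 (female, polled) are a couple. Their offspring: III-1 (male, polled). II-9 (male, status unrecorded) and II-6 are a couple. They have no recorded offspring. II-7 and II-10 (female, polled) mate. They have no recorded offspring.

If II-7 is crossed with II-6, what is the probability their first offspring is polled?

8/9

I-3 is polled so carries W and passed w to II-8 (ww), so I-3 is Ww.
I-4 is polled so carries W and passed w to II-8 (ww), so I-4 is Ww.
II-7 is a polled offspring of I-3 (Ww) × I-4 (Ww), whose cross gives 1/4 WW : 1/2 Ww : 1/4 ww; conditioning on being polled, II-7 is WW with probability 1/3, Ww with probability 2/3.
II-6 is a polled offspring of I-3 (Ww) × I-4 (Ww), whose cross gives 1/4 WW : 1/2 Ww : 1/4 ww; conditioning on being polled, II-6 is WW with probability 1/3, Ww with probability 2/3.
Summing over parental genotype combinations, P(offspring is polled) = 1/9·1 + 2/9·1 + 2/9·1 + 4/9·3/4 = 8/9.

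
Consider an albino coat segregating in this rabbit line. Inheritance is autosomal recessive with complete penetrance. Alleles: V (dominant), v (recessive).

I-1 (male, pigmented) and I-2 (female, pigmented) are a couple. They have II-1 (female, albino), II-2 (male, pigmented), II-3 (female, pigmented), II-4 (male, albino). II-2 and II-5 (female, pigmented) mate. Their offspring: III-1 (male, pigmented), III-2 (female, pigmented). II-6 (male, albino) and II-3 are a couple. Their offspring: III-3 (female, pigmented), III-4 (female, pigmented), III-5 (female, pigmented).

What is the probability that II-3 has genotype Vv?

I-1 is pigmented so carries V and passed v to II-1 (vv), so I-1 is Vv.
I-2 is pigmented so carries V and passed v to II-1 (vv), so I-2 is Vv.
Their cross gives offspring ratios 1/4 VV : 1/2 Vv : 1/4 vv. Conditioning on II-3 being pigmented, P(Vv) = 1/2 / 3/4 = 2/3 before taking II-3's own offspring into account.
II-6 is albino, so II-6 is vv.
Now use II-3's offspring. Probability of each recorded status — pigmented daughter III-3: 1/2 if II-3 is Vv, 1 if VV; pigmented daughter III-4: 1/2 if II-3 is Vv, 1 if VV; pigmented daughter III-5: 1/2 if II-3 is Vv, 1 if VV.
Bayes: P(Vv) = 2/3·1/8 / (2/3·1/8 + 1/3·1) = 1/5.

1/5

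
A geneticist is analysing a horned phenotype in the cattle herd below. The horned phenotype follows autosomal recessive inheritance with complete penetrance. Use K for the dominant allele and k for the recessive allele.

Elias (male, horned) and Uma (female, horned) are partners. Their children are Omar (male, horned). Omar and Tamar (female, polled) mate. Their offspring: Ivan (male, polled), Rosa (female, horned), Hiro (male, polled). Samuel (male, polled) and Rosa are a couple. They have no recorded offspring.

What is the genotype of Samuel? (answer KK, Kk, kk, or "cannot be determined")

cannot be determined

Samuel's phenotype allows KK or Kk, and no parent or child forces a single allele at both positions; consistent genotype assignments exist with Samuel as KK or Kk.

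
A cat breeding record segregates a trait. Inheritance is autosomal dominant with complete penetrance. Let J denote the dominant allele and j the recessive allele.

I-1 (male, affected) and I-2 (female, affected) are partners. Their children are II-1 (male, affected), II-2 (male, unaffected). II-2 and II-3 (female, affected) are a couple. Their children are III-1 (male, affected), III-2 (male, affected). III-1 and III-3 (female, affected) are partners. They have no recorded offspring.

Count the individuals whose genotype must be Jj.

4

Obligate heterozygotes: I-1 is affected so carries J and passed j to II-2 (jj), so I-1 is Jj; I-2 is affected so carries J and passed j to II-2 (jj), so I-2 is Jj; III-1 is affected so carries J and received j from II-2 (jj), so III-1 is Jj; III-2 is affected so carries J and received j from II-2 (jj), so III-2 is Jj.
Every other individual is either homozygous by phenotype or has at least one consistent homozygous assignment, so the count is 4.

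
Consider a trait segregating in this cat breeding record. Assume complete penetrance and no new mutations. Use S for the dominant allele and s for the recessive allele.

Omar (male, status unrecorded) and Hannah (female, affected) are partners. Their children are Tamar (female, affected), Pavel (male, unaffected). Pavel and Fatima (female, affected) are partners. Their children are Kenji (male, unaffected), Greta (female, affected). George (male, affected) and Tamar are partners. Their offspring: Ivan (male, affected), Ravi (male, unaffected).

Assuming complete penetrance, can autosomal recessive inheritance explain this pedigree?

No

Under autosomal recessive, Ravi (unaffected, male) cannot arise from George (affected) × Tamar (affected).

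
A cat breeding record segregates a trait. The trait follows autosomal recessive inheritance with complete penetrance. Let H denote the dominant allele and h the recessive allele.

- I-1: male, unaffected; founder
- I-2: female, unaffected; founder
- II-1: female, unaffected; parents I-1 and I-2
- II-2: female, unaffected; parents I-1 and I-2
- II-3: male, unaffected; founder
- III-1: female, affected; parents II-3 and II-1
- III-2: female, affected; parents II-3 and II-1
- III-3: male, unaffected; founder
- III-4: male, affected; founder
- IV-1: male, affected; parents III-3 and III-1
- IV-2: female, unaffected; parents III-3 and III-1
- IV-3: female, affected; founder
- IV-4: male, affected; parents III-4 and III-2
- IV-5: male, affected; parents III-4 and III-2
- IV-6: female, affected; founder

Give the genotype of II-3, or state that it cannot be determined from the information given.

From phenotype alone, II-3 is HH or Hh.
II-3 is unaffected so carries H and passed h to III-1 (hh), so II-3 is Hh.

Hh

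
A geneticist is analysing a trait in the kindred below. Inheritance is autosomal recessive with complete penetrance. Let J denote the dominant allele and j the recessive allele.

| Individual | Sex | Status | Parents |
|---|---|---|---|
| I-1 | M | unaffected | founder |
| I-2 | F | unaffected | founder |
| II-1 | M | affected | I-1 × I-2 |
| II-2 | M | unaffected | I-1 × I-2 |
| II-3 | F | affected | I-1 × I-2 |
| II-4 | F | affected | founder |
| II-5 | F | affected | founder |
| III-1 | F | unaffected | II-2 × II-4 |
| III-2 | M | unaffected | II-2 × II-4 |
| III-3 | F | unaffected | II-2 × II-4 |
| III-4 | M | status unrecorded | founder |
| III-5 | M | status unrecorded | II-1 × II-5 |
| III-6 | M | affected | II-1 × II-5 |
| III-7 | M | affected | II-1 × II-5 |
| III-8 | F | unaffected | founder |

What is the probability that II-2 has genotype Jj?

1/5

I-1 is unaffected so carries J and passed j to II-1 (jj), so I-1 is Jj.
I-2 is unaffected so carries J and passed j to II-1 (jj), so I-2 is Jj.
Their cross gives offspring ratios 1/4 JJ : 1/2 Jj : 1/4 jj. Conditioning on II-2 being unaffected, P(Jj) = 1/2 / 3/4 = 2/3 before taking II-2's own offspring into account.
II-4 is affected, so II-4 is jj.
Now use II-2's offspring. Probability of each recorded status — unaffected daughter III-1: 1/2 if II-2 is Jj, 1 if JJ; unaffected son III-2: 1/2 if II-2 is Jj, 1 if JJ; unaffected daughter III-3: 1/2 if II-2 is Jj, 1 if JJ.
Bayes: P(Jj) = 2/3·1/8 / (2/3·1/8 + 1/3·1) = 1/5.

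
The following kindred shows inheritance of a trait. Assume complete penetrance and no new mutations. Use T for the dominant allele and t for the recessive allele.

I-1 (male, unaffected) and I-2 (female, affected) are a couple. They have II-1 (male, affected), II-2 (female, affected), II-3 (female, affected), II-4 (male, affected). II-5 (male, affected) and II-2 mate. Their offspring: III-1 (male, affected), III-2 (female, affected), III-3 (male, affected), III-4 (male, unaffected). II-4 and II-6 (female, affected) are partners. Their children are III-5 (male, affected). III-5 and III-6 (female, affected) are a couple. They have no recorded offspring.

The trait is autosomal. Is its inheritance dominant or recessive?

dominant

II-5 and II-2 are both affected yet have an unaffected child III-4. Under a recessive model two affected parents are homozygous and every child would be affected, so the trait cannot be recessive.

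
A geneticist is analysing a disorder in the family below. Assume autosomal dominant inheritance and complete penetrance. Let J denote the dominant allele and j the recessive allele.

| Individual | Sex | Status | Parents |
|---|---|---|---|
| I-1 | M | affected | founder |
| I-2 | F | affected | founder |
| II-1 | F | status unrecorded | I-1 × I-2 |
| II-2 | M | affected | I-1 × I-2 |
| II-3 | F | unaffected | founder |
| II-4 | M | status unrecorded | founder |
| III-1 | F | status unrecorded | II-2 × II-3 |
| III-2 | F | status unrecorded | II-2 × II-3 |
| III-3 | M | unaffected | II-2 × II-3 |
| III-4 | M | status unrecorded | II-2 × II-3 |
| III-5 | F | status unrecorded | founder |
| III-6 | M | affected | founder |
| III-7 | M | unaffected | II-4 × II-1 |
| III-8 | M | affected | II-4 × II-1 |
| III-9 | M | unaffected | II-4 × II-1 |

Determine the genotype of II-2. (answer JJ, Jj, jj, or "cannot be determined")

From phenotype alone, II-2 is JJ or Jj.
II-2 is affected so carries J and passed j to III-3 (jj), so II-2 is Jj.

Jj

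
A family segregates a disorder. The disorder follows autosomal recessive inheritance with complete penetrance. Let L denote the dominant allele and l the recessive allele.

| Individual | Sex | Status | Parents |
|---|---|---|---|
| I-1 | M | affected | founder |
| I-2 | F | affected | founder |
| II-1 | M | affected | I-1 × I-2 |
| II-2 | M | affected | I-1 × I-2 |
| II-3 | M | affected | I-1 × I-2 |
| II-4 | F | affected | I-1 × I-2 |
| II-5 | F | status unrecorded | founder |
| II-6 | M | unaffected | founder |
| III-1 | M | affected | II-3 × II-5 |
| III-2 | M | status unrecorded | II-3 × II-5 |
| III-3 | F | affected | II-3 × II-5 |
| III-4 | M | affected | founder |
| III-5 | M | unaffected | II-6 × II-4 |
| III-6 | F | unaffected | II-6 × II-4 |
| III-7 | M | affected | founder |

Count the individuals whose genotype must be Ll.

Obligate heterozygotes: III-5 is unaffected so carries L and received l from II-4 (ll), so III-5 is Ll; III-6 is unaffected so carries L and received l from II-4 (ll), so III-6 is Ll.
Every other individual is either homozygous by phenotype or has at least one consistent homozygous assignment, so the count is 2.

2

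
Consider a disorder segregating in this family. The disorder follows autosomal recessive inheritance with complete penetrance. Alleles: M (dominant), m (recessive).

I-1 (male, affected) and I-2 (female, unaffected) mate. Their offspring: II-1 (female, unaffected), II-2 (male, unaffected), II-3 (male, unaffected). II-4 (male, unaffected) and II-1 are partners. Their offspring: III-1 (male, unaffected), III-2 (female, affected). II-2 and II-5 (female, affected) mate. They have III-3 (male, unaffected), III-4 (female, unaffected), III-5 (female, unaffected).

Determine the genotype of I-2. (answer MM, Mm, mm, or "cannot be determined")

cannot be determined

I-2's phenotype allows MM or Mm, and no parent or child forces a single allele at both positions; consistent genotype assignments exist with I-2 as MM or Mm.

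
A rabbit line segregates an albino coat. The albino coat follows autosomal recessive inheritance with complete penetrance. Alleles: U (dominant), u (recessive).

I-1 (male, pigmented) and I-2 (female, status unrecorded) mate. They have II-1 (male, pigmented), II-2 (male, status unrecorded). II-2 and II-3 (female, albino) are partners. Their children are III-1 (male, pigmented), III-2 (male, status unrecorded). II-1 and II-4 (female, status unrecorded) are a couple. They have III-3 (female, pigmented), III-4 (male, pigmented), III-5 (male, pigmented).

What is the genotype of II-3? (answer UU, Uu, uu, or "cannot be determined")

II-3 is albino, so II-3 is uu.

uu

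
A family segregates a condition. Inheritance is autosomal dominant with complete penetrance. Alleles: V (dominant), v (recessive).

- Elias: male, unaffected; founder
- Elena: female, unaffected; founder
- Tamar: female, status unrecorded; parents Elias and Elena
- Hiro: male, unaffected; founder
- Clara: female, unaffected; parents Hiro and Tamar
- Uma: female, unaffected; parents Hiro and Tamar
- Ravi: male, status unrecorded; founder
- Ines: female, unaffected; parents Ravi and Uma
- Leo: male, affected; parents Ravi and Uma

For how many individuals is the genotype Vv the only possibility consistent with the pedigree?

Obligate heterozygotes: Ravi passed V to Leo (Vv, whose v came from Uma) and passed v to Ines (vv), so Ravi is Vv; Leo is affected so carries V and received v from Uma (vv), so Leo is Vv.
Every other individual is either homozygous by phenotype or has at least one consistent homozygous assignment, so the count is 2.

2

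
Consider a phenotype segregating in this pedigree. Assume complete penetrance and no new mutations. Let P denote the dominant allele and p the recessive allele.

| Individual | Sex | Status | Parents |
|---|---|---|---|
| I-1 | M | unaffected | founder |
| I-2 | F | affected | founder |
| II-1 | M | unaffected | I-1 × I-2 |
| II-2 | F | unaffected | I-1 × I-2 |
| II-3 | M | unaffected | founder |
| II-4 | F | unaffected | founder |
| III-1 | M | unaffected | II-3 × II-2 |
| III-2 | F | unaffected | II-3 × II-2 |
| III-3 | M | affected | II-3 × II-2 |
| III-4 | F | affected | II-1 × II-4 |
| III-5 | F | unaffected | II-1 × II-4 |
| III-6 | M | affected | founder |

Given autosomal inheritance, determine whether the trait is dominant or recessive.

recessive

II-3 and II-2 are both unaffected yet have an affected child III-3. Under dominance, an affected child requires at least one affected parent, so the trait cannot be dominant.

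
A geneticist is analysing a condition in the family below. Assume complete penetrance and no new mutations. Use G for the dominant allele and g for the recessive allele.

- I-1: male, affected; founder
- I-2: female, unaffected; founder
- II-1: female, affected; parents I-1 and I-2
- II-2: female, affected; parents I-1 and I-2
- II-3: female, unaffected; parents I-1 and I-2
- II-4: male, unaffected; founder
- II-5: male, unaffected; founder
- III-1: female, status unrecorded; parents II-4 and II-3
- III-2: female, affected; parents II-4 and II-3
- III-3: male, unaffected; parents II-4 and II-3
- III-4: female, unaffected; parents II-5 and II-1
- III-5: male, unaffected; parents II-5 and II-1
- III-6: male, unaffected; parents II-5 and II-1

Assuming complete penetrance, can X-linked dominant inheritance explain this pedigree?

Under X-linked dominant, II-3 (unaffected, female) cannot arise from I-1 (affected) × I-2 (unaffected).

No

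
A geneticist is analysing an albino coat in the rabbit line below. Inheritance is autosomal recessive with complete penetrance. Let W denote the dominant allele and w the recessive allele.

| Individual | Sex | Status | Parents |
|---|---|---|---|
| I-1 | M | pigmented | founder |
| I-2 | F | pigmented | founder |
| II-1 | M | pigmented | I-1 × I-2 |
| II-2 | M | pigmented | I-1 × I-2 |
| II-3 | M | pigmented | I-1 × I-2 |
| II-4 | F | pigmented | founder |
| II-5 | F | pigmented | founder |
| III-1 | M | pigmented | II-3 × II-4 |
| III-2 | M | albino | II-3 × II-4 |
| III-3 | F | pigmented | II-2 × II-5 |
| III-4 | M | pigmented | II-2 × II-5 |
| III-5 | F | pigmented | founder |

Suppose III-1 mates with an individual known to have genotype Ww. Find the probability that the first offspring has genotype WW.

1/3

II-3 is pigmented so carries W and passed w to III-2 (ww), so II-3 is Ww.
II-4 is pigmented so carries W and passed w to III-2 (ww), so II-4 is Ww.
III-1 is a pigmented offspring of II-3 (Ww) × II-4 (Ww), whose cross gives 1/4 WW : 1/2 Ww : 1/4 ww; conditioning on being pigmented, III-1 is WW with probability 1/3, Ww with probability 2/3.
Summing over parental genotype combinations, P(offspring has genotype WW) = 1/3·1/2 + 2/3·1/4 = 1/3.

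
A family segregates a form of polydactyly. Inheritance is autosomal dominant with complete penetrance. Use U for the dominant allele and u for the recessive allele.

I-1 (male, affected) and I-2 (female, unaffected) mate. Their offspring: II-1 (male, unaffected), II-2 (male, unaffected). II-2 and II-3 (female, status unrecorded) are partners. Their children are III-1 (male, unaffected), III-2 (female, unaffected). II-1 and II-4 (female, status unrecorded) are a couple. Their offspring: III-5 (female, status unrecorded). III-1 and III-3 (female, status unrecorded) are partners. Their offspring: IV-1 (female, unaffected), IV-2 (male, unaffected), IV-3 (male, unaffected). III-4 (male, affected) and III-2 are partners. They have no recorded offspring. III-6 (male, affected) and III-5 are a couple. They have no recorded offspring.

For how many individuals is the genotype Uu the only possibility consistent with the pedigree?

Obligate heterozygotes: I-1 is affected so carries U and passed u to II-1 (uu), so I-1 is Uu.
Every other individual is either homozygous by phenotype or has at least one consistent homozygous assignment, so the count is 1.

1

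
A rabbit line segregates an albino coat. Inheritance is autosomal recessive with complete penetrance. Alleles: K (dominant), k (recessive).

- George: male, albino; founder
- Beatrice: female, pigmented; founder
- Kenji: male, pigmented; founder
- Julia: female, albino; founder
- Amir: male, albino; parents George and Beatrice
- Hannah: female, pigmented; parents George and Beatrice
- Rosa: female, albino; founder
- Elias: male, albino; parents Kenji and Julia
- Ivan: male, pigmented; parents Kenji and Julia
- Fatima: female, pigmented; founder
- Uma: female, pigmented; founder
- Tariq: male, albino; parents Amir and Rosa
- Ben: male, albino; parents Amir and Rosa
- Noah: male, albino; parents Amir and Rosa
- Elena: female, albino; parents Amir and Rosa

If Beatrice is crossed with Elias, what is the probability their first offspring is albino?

Beatrice is pigmented so carries K and passed k to Amir (kk), so Beatrice is Kk.
Elias is albino, so Elias is kk.
The cross gives 1/2 Kk : 1/2 kk, so P(offspring is albino) = 1/2.

1/2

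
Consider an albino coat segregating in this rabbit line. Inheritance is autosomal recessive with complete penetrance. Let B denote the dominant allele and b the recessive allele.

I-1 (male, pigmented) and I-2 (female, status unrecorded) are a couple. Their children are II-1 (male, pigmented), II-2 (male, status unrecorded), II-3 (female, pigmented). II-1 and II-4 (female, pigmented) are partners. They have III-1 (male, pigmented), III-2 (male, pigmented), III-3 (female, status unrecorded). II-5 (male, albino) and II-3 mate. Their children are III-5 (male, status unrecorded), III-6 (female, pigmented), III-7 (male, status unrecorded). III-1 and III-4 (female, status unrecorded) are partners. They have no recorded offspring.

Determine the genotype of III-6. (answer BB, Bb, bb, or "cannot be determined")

Bb

From phenotype alone, III-6 is BB or Bb.
III-6 is pigmented so carries B and received b from II-5 (bb), so III-6 is Bb.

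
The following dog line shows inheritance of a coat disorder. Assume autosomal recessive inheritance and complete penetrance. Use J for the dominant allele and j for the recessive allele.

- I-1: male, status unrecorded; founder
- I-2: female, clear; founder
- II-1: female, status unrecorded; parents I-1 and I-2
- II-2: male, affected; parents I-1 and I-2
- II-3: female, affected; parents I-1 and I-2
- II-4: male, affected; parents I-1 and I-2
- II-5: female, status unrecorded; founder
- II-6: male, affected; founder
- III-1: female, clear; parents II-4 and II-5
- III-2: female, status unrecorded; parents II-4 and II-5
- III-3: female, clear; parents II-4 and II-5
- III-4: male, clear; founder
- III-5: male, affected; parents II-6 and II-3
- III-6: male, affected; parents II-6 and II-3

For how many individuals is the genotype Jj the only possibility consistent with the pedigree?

3

Obligate heterozygotes: I-2 is clear so carries J and passed j to II-2 (jj), so I-2 is Jj; III-1 is clear so carries J and received j from II-4 (jj), so III-1 is Jj; III-3 is clear so carries J and received j from II-4 (jj), so III-3 is Jj.
Every other individual is either homozygous by phenotype or has at least one consistent homozygous assignment, so the count is 3.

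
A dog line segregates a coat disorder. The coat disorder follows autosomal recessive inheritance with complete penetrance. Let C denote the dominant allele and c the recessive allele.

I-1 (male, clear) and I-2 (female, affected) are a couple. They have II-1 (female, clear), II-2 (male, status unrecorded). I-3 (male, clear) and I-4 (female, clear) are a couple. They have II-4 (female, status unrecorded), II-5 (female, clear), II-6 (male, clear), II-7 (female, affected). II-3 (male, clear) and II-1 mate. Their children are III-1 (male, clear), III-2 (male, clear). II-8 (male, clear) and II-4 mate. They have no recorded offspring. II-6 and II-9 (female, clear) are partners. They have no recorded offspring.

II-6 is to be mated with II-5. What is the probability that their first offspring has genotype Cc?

I-3 is clear so carries C and passed c to II-7 (cc), so I-3 is Cc.
I-4 is clear so carries C and passed c to II-7 (cc), so I-4 is Cc.
II-6 is a clear offspring of I-3 (Cc) × I-4 (Cc), whose cross gives 1/4 CC : 1/2 Cc : 1/4 cc; conditioning on being clear, II-6 is CC with probability 1/3, Cc with probability 2/3.
II-5 is a clear offspring of I-3 (Cc) × I-4 (Cc), whose cross gives 1/4 CC : 1/2 Cc : 1/4 cc; conditioning on being clear, II-5 is CC with probability 1/3, Cc with probability 2/3.
Summing over parental genotype combinations, P(offspring has genotype Cc) = 2/9·1/2 + 2/9·1/2 + 4/9·1/2 = 4/9.

4/9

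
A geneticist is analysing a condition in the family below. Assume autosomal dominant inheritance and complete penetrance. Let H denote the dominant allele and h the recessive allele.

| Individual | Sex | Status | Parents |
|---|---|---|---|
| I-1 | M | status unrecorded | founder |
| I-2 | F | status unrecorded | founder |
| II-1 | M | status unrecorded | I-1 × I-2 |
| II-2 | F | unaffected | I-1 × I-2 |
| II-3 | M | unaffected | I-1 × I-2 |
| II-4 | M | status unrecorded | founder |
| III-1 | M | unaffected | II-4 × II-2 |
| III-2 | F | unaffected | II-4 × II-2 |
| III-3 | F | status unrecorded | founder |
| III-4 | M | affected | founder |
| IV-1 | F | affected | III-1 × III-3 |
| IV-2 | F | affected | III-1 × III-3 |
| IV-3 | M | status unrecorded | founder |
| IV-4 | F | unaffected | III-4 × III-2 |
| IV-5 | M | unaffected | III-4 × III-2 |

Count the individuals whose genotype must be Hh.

Obligate heterozygotes: III-4 is affected so carries H and passed h to IV-4 (hh), so III-4 is Hh; IV-1 is affected so carries H and received h from III-1 (hh), so IV-1 is Hh; IV-2 is affected so carries H and received h from III-1 (hh), so IV-2 is Hh.
Every other individual is either homozygous by phenotype or has at least one consistent homozygous assignment, so the count is 3.

3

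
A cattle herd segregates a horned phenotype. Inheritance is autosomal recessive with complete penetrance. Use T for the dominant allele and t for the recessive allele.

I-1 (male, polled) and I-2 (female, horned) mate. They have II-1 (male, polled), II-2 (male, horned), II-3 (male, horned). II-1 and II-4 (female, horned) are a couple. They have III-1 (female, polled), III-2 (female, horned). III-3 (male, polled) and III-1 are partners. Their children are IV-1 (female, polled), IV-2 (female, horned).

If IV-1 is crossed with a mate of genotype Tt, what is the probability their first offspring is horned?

III-3 is polled so carries T and passed t to IV-2 (tt), so III-3 is Tt.
III-1 is polled so carries T and received t from II-4 (tt), so III-1 is Tt.
IV-1 is a polled offspring of III-3 (Tt) × III-1 (Tt), whose cross gives 1/4 TT : 1/2 Tt : 1/4 tt; conditioning on being polled, IV-1 is TT with probability 1/3, Tt with probability 2/3.
Summing over parental genotype combinations, P(offspring is horned) = 2/3·1/4 = 1/6.

1/6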